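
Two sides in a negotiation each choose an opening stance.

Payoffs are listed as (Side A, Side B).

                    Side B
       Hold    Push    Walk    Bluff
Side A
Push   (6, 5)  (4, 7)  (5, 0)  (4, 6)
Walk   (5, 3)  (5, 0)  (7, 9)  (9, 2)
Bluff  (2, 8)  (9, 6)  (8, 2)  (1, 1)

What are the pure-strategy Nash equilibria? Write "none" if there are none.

Side A against Hold: payoffs 6, 5, 2 → best response Push.
Side A against Push: payoffs 4, 5, 9 → best response Bluff.
Side A against Walk: payoffs 5, 7, 8 → best response Bluff.
Side A against Bluff: payoffs 4, 9, 1 → best response Walk.
Side B against Push: payoffs 5, 7, 0, 6 → best response Push.
Side B against Walk: payoffs 3, 0, 9, 2 → best response Walk.
Side B against Bluff: payoffs 8, 6, 2, 1 → best response Hold.
No profile is a mutual best response for all players.

No pure-strategy Nash equilibrium.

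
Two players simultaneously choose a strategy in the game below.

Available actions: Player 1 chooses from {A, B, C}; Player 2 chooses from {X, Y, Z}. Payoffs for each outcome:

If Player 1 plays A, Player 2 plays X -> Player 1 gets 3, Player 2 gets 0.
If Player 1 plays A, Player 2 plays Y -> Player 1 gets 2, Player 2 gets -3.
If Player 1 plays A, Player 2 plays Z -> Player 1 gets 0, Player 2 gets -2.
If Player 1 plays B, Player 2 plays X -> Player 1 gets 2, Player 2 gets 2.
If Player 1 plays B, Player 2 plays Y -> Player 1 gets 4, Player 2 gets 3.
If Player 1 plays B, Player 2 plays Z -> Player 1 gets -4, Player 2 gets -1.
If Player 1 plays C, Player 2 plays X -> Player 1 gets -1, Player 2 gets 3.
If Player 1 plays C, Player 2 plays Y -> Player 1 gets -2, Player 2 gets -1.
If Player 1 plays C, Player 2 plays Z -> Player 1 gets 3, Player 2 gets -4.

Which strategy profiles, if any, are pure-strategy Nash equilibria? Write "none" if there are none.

Player 1 against X: payoffs 3, 2, -1 → best response A.
Player 1 against Y: payoffs 2, 4, -2 → best response B.
Player 1 against Z: payoffs 0, -4, 3 → best response C.
Player 2 against A: payoffs 0, -3, -2 → best response X.
Player 2 against B: payoffs 2, 3, -1 → best response Y.
Player 2 against C: payoffs 3, -1, -4 → best response X.
Mutual best responses: (A, X); (B, Y).

(A, X); (B, Y)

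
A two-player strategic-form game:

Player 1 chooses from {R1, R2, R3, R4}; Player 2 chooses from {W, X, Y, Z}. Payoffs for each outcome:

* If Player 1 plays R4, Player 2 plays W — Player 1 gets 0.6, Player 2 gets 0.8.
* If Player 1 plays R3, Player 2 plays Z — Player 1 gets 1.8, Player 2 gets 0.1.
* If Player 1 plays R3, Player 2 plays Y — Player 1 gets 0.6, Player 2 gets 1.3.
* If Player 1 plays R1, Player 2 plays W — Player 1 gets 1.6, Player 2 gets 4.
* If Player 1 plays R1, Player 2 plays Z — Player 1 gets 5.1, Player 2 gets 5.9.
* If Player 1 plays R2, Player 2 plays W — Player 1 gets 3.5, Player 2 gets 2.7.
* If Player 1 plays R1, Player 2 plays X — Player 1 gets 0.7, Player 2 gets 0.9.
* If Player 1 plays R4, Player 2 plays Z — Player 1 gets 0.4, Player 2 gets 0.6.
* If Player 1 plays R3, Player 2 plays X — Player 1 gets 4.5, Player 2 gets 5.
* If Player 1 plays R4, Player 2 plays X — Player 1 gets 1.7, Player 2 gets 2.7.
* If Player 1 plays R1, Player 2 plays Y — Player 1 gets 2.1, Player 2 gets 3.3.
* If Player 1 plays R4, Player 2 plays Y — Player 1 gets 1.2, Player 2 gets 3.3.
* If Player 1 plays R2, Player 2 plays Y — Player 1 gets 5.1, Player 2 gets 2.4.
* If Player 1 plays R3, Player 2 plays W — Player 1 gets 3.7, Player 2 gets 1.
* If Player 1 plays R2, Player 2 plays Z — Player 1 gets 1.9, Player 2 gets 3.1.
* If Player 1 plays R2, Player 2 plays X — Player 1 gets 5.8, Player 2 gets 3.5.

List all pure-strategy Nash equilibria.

(R1, W): Player 1 can switch to R2 (1.6 → 3.5). Not NE.
(R1, X): Player 1 can switch to R2 (0.7 → 5.8). Not NE.
(R1, Y): Player 1 can switch to R2 (2.1 → 5.1). Not NE.
(R1, Z): Player 1 gets 5.1, best alternative 1.9; Player 2 gets 5.9, best alternative 4. No profitable deviation — NE.
(R2, W): Player 1 can switch to R3 (3.5 → 3.7). Not NE.
(R2, X): Player 1 gets 5.8, best alternative 4.5; Player 2 gets 3.5, best alternative 3.1. No profitable deviation — NE.
(R2, Y): Player 2 can switch to W (2.4 → 2.7). Not NE.
(R2, Z): Player 1 can switch to R1 (1.9 → 5.1). Not NE.
(R3, W): Player 2 can switch to X (1 → 5). Not NE.
(R3, X): Player 1 can switch to R2 (4.5 → 5.8). Not NE.
(R3, Y): Player 1 can switch to R1 (0.6 → 2.1). Not NE.
(R3, Z): Player 1 can switch to R1 (1.8 → 5.1). Not NE.
(The remaining 4 profiles each have a profitable deviation by the same check.)

(R1, Z) and (R2, X)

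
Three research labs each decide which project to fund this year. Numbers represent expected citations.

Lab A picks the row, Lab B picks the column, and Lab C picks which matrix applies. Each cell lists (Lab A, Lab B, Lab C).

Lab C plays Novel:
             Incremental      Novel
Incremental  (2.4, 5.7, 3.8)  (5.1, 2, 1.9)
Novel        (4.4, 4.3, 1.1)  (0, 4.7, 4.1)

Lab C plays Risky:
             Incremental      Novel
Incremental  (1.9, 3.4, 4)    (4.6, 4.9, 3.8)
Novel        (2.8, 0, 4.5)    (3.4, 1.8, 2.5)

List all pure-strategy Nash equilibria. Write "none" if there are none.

For each strategy profile, look for a profitable unilateral deviation.
(Incremental, Incremental, Novel): Lab A can switch to Novel (2.4 → 4.4). Not NE.
(Incremental, Incremental, Risky): Lab A can switch to Novel (1.9 → 2.8). Not NE.
(Incremental, Novel, Novel): Lab B can switch to Incremental (2 → 5.7). Not NE.
(Incremental, Novel, Risky): Lab A gets 4.6, best alternative 3.4; Lab B gets 4.9, best alternative 3.4; Lab C gets 3.8, best alternative 1.9. No profitable deviation — NE.
(Novel, Incremental, Novel): Lab B can switch to Novel (4.3 → 4.7). Not NE.
(Novel, Incremental, Risky): Lab B can switch to Novel (0 → 1.8). Not NE.
(Novel, Novel, Novel): Lab A can switch to Incremental (0 → 5.1). Not NE.
(Novel, Novel, Risky): Lab A can switch to Incremental (3.4 → 4.6). Not NE.

Pure NE: (Incremental, Novel, Risky)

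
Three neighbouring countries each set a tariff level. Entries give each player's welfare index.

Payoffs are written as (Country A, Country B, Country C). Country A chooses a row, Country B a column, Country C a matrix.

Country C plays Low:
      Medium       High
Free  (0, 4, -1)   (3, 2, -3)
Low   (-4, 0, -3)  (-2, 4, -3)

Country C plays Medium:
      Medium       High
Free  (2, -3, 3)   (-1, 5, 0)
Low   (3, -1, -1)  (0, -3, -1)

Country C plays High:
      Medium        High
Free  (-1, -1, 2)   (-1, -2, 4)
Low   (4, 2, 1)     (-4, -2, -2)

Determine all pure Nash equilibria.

Country A against (Medium, Low): payoffs 0, -4 → best response Free.
Country A against (Medium, Medium): payoffs 2, 3 → best response Low.
Country A against (Medium, High): payoffs -1, 4 → best response Low.
Country A against (High, Low): payoffs 3, -2 → best response Free.
Country A against (High, Medium): payoffs -1, 0 → best response Low.
Country A against (High, High): payoffs -1, -4 → best response Free.
Country B against (Free, Low): payoffs 4, 2 → best response Medium.
Country B against (Free, Medium): payoffs -3, 5 → best response High.
Country B against (Free, High): payoffs -1, -2 → best response Medium.
Country B against (Low, Low): payoffs 0, 4 → best response High.
Country B against (Low, Medium): payoffs -1, -3 → best response Medium.
Country B against (Low, High): payoffs 2, -2 → best response Medium.
Country C against (Free, Medium): payoffs -1, 3, 2 → best response Medium.
Country C against (Free, High): payoffs -3, 0, 4 → best response High.
Country C against (Low, Medium): payoffs -3, -1, 1 → best response High.
Country C against (Low, High): payoffs -3, -1, -2 → best response Medium.
Mutual best responses: (Low, Medium, High).

Pure NE: (Low, Medium, High)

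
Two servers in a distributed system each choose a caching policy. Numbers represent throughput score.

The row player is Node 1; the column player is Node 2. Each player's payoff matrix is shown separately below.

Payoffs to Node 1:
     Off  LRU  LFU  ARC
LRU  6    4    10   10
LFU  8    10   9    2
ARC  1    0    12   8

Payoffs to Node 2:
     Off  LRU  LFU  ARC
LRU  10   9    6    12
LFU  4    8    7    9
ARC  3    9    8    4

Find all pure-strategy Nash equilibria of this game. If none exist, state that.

Mark each player's best response to every combination of opponents' strategies; a profile where every player is best-responding is a pure Nash equilibrium.
Node 1 against Off: payoffs 6, 8, 1 → best response LFU.
Node 1 against LRU: payoffs 4, 10, 0 → best response LFU.
Node 1 against LFU: payoffs 10, 9, 12 → best response ARC.
Node 1 against ARC: payoffs 10, 2, 8 → best response LRU.
Node 2 against LRU: payoffs 10, 9, 6, 12 → best response ARC.
Node 2 against LFU: payoffs 4, 8, 7, 9 → best response ARC.
Node 2 against ARC: payoffs 3, 9, 8, 4 → best response LRU.
Mutual best responses: (LRU, ARC).

(LRU, ARC)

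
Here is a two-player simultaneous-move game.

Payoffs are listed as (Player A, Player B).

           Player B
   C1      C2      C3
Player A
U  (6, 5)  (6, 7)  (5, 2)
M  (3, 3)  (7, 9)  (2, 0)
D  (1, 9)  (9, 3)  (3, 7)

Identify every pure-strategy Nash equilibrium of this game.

none

Player A against C1: payoffs 6, 3, 1 → best response U.
Player A against C2: payoffs 6, 7, 9 → best response D.
Player A against C3: payoffs 5, 2, 3 → best response U.
Player B against U: payoffs 5, 7, 2 → best response C2.
Player B against M: payoffs 3, 9, 0 → best response C2.
Player B against D: payoffs 9, 3, 7 → best response C1.
No profile is a mutual best response for all players.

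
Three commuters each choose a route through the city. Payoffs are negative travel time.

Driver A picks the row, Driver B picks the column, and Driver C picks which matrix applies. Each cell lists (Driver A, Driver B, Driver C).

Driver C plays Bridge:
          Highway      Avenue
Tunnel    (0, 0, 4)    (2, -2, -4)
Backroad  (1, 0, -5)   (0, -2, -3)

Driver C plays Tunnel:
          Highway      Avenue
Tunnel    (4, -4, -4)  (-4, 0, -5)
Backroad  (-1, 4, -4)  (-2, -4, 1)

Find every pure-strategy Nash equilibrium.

(Tunnel, Highway, Bridge): Driver A can switch to Backroad (0 → 1). Not NE.
(Tunnel, Highway, Tunnel): Driver B can switch to Avenue (-4 → 0). Not NE.
(Tunnel, Avenue, Bridge): Driver B can switch to Highway (-2 → 0). Not NE.
(Tunnel, Avenue, Tunnel): Driver A can switch to Backroad (-4 → -2). Not NE.
(Backroad, Highway, Bridge): Driver C can switch to Tunnel (-5 → -4). Not NE.
(Backroad, Highway, Tunnel): Driver A can switch to Tunnel (-1 → 4). Not NE.
(Backroad, Avenue, Bridge): Driver A can switch to Tunnel (0 → 2). Not NE.
(Backroad, Avenue, Tunnel): Driver B can switch to Highway (-4 → 4). Not NE.

No pure-strategy Nash equilibrium.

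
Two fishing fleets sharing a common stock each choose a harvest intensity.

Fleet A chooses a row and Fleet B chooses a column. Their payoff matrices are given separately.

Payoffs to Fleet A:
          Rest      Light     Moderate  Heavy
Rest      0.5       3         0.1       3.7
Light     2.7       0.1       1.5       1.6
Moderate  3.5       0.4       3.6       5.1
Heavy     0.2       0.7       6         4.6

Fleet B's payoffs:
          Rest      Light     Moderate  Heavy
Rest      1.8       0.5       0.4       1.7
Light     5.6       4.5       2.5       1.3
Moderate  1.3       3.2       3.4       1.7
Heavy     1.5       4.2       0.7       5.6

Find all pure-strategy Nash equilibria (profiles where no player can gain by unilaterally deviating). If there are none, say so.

This game has no pure Nash equilibrium.

For each strategy profile, look for a profitable unilateral deviation.
(Rest, Rest): Fleet A can switch to Light (0.5 → 2.7). Not NE.
(Rest, Light): Fleet B can switch to Rest (0.5 → 1.8). Not NE.
(Rest, Moderate): Fleet A can switch to Light (0.1 → 1.5). Not NE.
(Rest, Heavy): Fleet A can switch to Moderate (3.7 → 5.1). Not NE.
(Light, Rest): Fleet A can switch to Moderate (2.7 → 3.5). Not NE.
(Light, Light): Fleet A can switch to Rest (0.1 → 3). Not NE.
(The remaining 10 profiles each have a profitable deviation by the same check.)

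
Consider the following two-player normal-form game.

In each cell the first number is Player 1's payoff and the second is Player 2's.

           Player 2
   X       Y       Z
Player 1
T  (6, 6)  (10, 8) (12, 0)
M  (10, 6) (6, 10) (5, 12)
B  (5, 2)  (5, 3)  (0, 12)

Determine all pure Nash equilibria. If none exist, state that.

Pure NE: (T, Y)

Check each profile: it is a Nash equilibrium iff no player can strictly gain by switching unilaterally.
(T, X): Player 1 can switch to M (6 → 10). Not NE.
(T, Y): Player 1 gets 10, best alternative 6; Player 2 gets 8, best alternative 6. No profitable deviation — NE.
(T, Z): Player 2 can switch to X (0 → 6). Not NE.
(M, X): Player 2 can switch to Y (6 → 10). Not NE.
(M, Y): Player 1 can switch to T (6 → 10). Not NE.
(M, Z): Player 1 can switch to T (5 → 12). Not NE.
(B, X): Player 1 can switch to T (5 → 6). Not NE.
(B, Y): Player 1 can switch to T (5 → 10). Not NE.
(B, Z): Player 1 can switch to T (0 → 12). Not NE.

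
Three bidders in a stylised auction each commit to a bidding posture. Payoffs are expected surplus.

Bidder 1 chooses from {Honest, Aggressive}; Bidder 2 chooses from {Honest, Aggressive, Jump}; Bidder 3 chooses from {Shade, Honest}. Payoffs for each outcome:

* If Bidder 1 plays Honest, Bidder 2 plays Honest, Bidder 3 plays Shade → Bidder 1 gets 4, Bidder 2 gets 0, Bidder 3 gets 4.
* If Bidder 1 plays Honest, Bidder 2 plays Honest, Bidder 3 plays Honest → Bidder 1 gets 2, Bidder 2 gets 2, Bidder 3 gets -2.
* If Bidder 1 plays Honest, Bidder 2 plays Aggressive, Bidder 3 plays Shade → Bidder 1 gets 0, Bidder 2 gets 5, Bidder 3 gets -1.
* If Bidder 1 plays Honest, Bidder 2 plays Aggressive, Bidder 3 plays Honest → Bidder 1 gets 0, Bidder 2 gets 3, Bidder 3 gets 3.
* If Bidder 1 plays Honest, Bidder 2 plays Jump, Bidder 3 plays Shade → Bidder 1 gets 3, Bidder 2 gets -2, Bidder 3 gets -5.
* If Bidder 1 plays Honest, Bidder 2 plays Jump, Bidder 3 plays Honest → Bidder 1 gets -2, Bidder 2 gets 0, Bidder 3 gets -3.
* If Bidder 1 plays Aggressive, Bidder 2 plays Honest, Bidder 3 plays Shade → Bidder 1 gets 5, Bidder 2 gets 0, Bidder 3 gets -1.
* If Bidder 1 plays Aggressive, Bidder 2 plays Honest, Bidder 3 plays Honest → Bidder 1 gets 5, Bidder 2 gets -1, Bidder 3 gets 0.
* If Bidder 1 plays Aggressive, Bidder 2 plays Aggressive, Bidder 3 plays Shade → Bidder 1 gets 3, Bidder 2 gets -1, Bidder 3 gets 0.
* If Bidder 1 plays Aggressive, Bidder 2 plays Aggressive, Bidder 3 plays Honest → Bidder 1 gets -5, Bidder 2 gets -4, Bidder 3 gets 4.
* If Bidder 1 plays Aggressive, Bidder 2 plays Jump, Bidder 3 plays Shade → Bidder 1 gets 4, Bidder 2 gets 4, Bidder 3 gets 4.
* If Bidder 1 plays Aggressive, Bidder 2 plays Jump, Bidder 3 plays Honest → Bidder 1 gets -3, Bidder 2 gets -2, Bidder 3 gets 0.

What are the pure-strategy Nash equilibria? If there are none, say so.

For each player, find the best response to each opponent profile; mutual best responses are the pure NE.
Bidder 1 against (Honest, Shade): payoffs 4, 5 → best response Aggressive.
Bidder 1 against (Honest, Honest): payoffs 2, 5 → best response Aggressive.
Bidder 1 against (Aggressive, Shade): payoffs 0, 3 → best response Aggressive.
Bidder 1 against (Aggressive, Honest): payoffs 0, -5 → best response Honest.
Bidder 1 against (Jump, Shade): payoffs 3, 4 → best response Aggressive.
Bidder 1 against (Jump, Honest): payoffs -2, -3 → best response Honest.
Bidder 2 against (Honest, Shade): payoffs 0, 5, -2 → best response Aggressive.
Bidder 2 against (Honest, Honest): payoffs 2, 3, 0 → best response Aggressive.
Bidder 2 against (Aggressive, Shade): payoffs 0, -1, 4 → best response Jump.
Bidder 2 against (Aggressive, Honest): payoffs -1, -4, -2 → best response Honest.
Bidder 3 against (Honest, Honest): payoffs 4, -2 → best response Shade.
Bidder 3 against (Honest, Aggressive): payoffs -1, 3 → best response Honest.
Bidder 3 against (Honest, Jump): payoffs -5, -3 → best response Honest.
Bidder 3 against (Aggressive, Honest): payoffs -1, 0 → best response Honest.
Bidder 3 against (Aggressive, Aggressive): payoffs 0, 4 → best response Honest.
Bidder 3 against (Aggressive, Jump): payoffs 4, 0 → best response Shade.
Mutual best responses: (Honest, Aggressive, Honest); (Aggressive, Honest, Honest); (Aggressive, Jump, Shade).

Pure-strategy Nash equilibria: (Honest, Aggressive, Honest); (Aggressive, Honest, Honest); (Aggressive, Jump, Shade)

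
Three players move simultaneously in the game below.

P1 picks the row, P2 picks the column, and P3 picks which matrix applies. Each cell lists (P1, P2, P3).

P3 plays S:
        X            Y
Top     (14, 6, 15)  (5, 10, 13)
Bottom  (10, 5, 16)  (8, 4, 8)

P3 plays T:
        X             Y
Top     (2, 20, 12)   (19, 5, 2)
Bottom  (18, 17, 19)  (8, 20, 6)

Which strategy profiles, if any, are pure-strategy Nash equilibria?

(Top, X, S): P2 can switch to Y (6 → 10). Not NE.
(Top, X, T): P1 can switch to Bottom (2 → 18). Not NE.
(Top, Y, S): P1 can switch to Bottom (5 → 8). Not NE.
(Top, Y, T): P2 can switch to X (5 → 20). Not NE.
(Bottom, X, S): P1 can switch to Top (10 → 14). Not NE.
(Bottom, X, T): P2 can switch to Y (17 → 20). Not NE.
(Bottom, Y, S): P2 can switch to X (4 → 5). Not NE.
(Bottom, Y, T): P1 can switch to Top (8 → 19). Not NE.

This game has no pure Nash equilibrium.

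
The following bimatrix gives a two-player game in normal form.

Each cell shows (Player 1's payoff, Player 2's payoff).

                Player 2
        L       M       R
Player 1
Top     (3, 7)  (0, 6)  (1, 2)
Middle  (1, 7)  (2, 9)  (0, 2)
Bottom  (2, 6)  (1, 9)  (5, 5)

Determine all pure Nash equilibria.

(Top, L) and (Middle, M)

(Top, L): Player 1 gets 3, best alternative 2; Player 2 gets 7, best alternative 6. No profitable deviation — NE.
(Top, M): Player 1 can switch to Middle (0 → 2). Not NE.
(Top, R): Player 1 can switch to Bottom (1 → 5). Not NE.
(Middle, L): Player 1 can switch to Top (1 → 3). Not NE.
(Middle, M): Player 1 gets 2, best alternative 1; Player 2 gets 9, best alternative 7. No profitable deviation — NE.
(Middle, R): Player 1 can switch to Top (0 → 1). Not NE.
(Bottom, L): Player 1 can switch to Top (2 → 3). Not NE.
(Bottom, M): Player 1 can switch to Middle (1 → 2). Not NE.
(Bottom, R): Player 2 can switch to L (5 → 6). Not NE.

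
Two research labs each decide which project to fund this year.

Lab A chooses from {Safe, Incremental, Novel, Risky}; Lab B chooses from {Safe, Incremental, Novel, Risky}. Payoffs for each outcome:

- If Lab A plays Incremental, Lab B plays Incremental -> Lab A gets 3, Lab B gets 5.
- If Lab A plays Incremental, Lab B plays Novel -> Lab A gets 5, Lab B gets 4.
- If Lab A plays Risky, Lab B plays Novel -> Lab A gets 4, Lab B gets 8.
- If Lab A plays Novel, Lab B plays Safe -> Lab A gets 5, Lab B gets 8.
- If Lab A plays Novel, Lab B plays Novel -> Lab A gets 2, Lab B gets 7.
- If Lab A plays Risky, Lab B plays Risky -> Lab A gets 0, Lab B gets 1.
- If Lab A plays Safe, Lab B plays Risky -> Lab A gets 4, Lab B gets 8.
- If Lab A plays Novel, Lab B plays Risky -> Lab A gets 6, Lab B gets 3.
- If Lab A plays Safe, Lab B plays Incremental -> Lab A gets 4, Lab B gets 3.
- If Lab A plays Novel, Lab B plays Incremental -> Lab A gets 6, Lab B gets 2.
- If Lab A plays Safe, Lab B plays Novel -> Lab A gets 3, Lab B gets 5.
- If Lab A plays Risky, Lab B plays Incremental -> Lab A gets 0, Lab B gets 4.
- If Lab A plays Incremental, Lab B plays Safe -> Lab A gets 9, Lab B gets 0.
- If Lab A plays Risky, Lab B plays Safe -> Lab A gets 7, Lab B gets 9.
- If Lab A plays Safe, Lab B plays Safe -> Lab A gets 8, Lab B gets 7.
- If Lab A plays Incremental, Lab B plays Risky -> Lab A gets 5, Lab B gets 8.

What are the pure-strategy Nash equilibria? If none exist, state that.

Lab A against Safe: payoffs 8, 9, 5, 7 → best response Incremental.
Lab A against Incremental: payoffs 4, 3, 6, 0 → best response Novel.
Lab A against Novel: payoffs 3, 5, 2, 4 → best response Incremental.
Lab A against Risky: payoffs 4, 5, 6, 0 → best response Novel.
Lab B against Safe: payoffs 7, 3, 5, 8 → best response Risky.
Lab B against Incremental: payoffs 0, 5, 4, 8 → best response Risky.
Lab B against Novel: payoffs 8, 2, 7, 3 → best response Safe.
Lab B against Risky: payoffs 9, 4, 8, 1 → best response Safe.
No profile is a mutual best response for all players.

none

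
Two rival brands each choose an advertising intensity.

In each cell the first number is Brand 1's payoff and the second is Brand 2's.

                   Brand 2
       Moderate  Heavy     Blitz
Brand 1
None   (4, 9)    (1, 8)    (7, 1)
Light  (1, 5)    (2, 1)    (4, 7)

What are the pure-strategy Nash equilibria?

The unique pure-strategy Nash equilibrium is (None, Moderate).

Brand 1 against Moderate: payoffs 4, 1 → best response None.
Brand 1 against Heavy: payoffs 1, 2 → best response Light.
Brand 1 against Blitz: payoffs 7, 4 → best response None.
Brand 2 against None: payoffs 9, 8, 1 → best response Moderate.
Brand 2 against Light: payoffs 5, 1, 7 → best response Blitz.
Mutual best responses: (None, Moderate).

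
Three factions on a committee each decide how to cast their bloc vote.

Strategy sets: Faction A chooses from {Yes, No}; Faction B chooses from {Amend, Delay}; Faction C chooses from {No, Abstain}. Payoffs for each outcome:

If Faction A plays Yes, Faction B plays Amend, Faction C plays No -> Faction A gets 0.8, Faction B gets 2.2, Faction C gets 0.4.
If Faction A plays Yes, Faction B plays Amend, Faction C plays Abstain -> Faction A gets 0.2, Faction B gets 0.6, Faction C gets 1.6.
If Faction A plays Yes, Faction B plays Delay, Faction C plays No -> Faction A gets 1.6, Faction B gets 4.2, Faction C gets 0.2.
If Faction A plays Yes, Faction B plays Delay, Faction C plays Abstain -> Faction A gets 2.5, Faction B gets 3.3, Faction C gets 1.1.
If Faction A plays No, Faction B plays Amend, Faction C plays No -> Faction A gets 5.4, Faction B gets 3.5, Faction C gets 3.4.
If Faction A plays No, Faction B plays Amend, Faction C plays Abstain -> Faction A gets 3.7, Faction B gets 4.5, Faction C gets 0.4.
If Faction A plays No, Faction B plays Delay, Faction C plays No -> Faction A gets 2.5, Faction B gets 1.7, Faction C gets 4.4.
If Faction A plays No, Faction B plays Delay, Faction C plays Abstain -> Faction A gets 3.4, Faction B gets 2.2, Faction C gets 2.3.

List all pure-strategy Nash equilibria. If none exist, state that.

Mark each player's best response to every combination of opponents' strategies; a profile where every player is best-responding is a pure Nash equilibrium.
Faction A against (Amend, No): payoffs 0.8, 5.4 → best response No.
Faction A against (Amend, Abstain): payoffs 0.2, 3.7 → best response No.
Faction A against (Delay, No): payoffs 1.6, 2.5 → best response No.
Faction A against (Delay, Abstain): payoffs 2.5, 3.4 → best response No.
Faction B against (Yes, No): payoffs 2.2, 4.2 → best response Delay.
Faction B against (Yes, Abstain): payoffs 0.6, 3.3 → best response Delay.
Faction B against (No, No): payoffs 3.5, 1.7 → best response Amend.
Faction B against (No, Abstain): payoffs 4.5, 2.2 → best response Amend.
Faction C against (Yes, Amend): payoffs 0.4, 1.6 → best response Abstain.
Faction C against (Yes, Delay): payoffs 0.2, 1.1 → best response Abstain.
Faction C against (No, Amend): payoffs 3.4, 0.4 → best response No.
Faction C against (No, Delay): payoffs 4.4, 2.3 → best response No.
Mutual best responses: (No, Amend, No).

The unique pure-strategy Nash equilibrium is (No, Amend, No).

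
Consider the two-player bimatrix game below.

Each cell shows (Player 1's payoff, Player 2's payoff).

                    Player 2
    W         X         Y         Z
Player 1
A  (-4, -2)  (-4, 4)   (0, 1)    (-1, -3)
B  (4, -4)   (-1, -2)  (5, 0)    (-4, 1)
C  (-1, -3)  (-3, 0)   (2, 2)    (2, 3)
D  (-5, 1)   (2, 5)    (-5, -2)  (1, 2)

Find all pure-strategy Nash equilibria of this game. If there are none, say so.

Player 1 against W: payoffs -4, 4, -1, -5 → best response B.
Player 1 against X: payoffs -4, -1, -3, 2 → best response D.
Player 1 against Y: payoffs 0, 5, 2, -5 → best response B.
Player 1 against Z: payoffs -1, -4, 2, 1 → best response C.
Player 2 against A: payoffs -2, 4, 1, -3 → best response X.
Player 2 against B: payoffs -4, -2, 0, 1 → best response Z.
Player 2 against C: payoffs -3, 0, 2, 3 → best response Z.
Player 2 against D: payoffs 1, 5, -2, 2 → best response X.
Mutual best responses: (C, Z); (D, X).

(C, Z); (D, X)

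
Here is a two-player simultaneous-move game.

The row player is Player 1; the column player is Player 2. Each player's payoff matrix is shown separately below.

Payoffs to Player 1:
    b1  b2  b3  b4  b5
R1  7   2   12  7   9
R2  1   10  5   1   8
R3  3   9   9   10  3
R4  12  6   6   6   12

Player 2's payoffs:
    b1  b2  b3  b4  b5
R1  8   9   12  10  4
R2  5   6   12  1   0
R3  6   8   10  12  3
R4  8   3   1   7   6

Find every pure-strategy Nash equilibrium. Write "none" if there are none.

Pure-strategy Nash equilibria: (R1, b3), (R3, b4), (R4, b1)

(R1, b1): Player 1 can switch to R4 (7 → 12). Not NE.
(R1, b2): Player 1 can switch to R2 (2 → 10). Not NE.
(R1, b3): Player 1 gets 12, best alternative 9; Player 2 gets 12, best alternative 10. No profitable deviation — NE.
(R1, b4): Player 1 can switch to R3 (7 → 10). Not NE.
(R1, b5): Player 1 can switch to R4 (9 → 12). Not NE.
(R2, b1): Player 1 can switch to R1 (1 → 7). Not NE.
(R2, b2): Player 2 can switch to b3 (6 → 12). Not NE.
(R2, b3): Player 1 can switch to R1 (5 → 12). Not NE.
(R2, b4): Player 1 can switch to R1 (1 → 7). Not NE.
(R2, b5): Player 1 can switch to R1 (8 → 9). Not NE.
(R3, b1): Player 1 can switch to R1 (3 → 7). Not NE.
(R3, b4): Player 1 gets 10, best alternative 7; Player 2 gets 12, best alternative 10. No profitable deviation — NE.
(R4, b1): Player 1 gets 12, best alternative 7; Player 2 gets 8, best alternative 7. No profitable deviation — NE.
(The remaining 7 profiles each have a profitable deviation by the same check.)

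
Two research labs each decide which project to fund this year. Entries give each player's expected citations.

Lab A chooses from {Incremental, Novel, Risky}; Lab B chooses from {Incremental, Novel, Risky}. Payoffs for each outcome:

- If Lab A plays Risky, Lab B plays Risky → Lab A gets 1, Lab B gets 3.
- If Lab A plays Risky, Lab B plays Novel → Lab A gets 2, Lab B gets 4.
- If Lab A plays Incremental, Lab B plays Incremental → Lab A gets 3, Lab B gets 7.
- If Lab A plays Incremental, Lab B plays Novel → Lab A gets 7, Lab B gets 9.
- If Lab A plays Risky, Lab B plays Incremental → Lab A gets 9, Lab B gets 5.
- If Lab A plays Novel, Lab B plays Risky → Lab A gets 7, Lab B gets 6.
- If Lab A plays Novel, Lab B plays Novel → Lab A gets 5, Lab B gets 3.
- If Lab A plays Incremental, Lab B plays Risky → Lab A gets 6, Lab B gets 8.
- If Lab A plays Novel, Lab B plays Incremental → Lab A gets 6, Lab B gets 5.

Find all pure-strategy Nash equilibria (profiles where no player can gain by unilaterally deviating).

The pure Nash equilibria are (Incremental, Novel) and (Novel, Risky) and (Risky, Incremental).

(Incremental, Incremental): Lab A can switch to Novel (3 → 6). Not NE.
(Incremental, Novel): Lab A gets 7, best alternative 5; Lab B gets 9, best alternative 8. No profitable deviation — NE.
(Incremental, Risky): Lab A can switch to Novel (6 → 7). Not NE.
(Novel, Incremental): Lab A can switch to Risky (6 → 9). Not NE.
(Novel, Novel): Lab A can switch to Incremental (5 → 7). Not NE.
(Novel, Risky): Lab A gets 7, best alternative 6; Lab B gets 6, best alternative 5. No profitable deviation — NE.
(Risky, Incremental): Lab A gets 9, best alternative 6; Lab B gets 5, best alternative 4. No profitable deviation — NE.
(Risky, Novel): Lab A can switch to Incremental (2 → 7). Not NE.
(Risky, Risky): Lab A can switch to Incremental (1 → 6). Not NE.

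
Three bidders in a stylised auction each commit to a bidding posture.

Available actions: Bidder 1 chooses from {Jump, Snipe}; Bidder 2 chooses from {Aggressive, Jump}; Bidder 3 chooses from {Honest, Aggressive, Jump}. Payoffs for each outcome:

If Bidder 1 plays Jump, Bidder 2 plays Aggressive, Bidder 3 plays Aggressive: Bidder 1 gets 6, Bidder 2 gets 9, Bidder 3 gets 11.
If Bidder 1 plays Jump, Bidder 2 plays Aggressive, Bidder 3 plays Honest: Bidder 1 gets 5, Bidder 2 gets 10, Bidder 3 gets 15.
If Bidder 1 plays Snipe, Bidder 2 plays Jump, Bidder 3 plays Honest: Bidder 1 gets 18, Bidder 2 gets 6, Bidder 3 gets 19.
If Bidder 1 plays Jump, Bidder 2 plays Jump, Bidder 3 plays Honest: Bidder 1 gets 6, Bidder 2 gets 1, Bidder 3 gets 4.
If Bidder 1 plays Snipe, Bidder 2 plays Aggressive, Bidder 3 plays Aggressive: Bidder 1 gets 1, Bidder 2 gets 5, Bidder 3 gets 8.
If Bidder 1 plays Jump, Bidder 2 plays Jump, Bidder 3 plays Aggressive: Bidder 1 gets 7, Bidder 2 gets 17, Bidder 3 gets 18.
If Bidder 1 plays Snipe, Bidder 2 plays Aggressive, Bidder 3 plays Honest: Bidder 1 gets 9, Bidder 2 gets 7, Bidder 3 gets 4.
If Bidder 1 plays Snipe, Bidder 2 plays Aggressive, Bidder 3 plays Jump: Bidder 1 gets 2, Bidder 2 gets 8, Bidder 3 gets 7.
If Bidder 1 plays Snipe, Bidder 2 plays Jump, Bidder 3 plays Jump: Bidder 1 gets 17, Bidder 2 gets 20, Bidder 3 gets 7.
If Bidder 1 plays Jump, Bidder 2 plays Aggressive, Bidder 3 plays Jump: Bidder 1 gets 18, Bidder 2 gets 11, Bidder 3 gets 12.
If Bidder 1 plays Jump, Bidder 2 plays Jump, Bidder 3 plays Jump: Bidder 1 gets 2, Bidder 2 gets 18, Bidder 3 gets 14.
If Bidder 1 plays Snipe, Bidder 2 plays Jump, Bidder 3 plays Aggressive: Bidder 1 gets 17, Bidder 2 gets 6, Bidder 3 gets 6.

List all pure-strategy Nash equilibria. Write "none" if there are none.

Bidder 1 against (Aggressive, Honest): payoffs 5, 9 → best response Snipe.
Bidder 1 against (Aggressive, Aggressive): payoffs 6, 1 → best response Jump.
Bidder 1 against (Aggressive, Jump): payoffs 18, 2 → best response Jump.
Bidder 1 against (Jump, Honest): payoffs 6, 18 → best response Snipe.
Bidder 1 against (Jump, Aggressive): payoffs 7, 17 → best response Snipe.
Bidder 1 against (Jump, Jump): payoffs 2, 17 → best response Snipe.
Bidder 2 against (Jump, Honest): payoffs 10, 1 → best response Aggressive.
Bidder 2 against (Jump, Aggressive): payoffs 9, 17 → best response Jump.
Bidder 2 against (Jump, Jump): payoffs 11, 18 → best response Jump.
Bidder 2 against (Snipe, Honest): payoffs 7, 6 → best response Aggressive.
Bidder 2 against (Snipe, Aggressive): payoffs 5, 6 → best response Jump.
Bidder 2 against (Snipe, Jump): payoffs 8, 20 → best response Jump.
Bidder 3 against (Jump, Aggressive): payoffs 15, 11, 12 → best response Honest.
Bidder 3 against (Jump, Jump): payoffs 4, 18, 14 → best response Aggressive.
Bidder 3 against (Snipe, Aggressive): payoffs 4, 8, 7 → best response Aggressive.
Bidder 3 against (Snipe, Jump): payoffs 19, 6, 7 → best response Honest.
No profile is a mutual best response for all players.

This game has no pure Nash equilibrium.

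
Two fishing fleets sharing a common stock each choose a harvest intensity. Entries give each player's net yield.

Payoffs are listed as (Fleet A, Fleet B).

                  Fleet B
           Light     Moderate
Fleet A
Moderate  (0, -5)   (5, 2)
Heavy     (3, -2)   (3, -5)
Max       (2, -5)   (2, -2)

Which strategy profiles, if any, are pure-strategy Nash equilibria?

For each strategy profile, look for a profitable unilateral deviation.
(Moderate, Light): Fleet A can switch to Heavy (0 → 3). Not NE.
(Moderate, Moderate): Fleet A gets 5, best alternative 3; Fleet B gets 2, best alternative -5. No profitable deviation — NE.
(Heavy, Light): Fleet A gets 3, best alternative 2; Fleet B gets -2, best alternative -5. No profitable deviation — NE.
(Heavy, Moderate): Fleet A can switch to Moderate (3 → 5). Not NE.
(Max, Light): Fleet A can switch to Heavy (2 → 3). Not NE.
(Max, Moderate): Fleet A can switch to Moderate (2 → 5). Not NE.

The pure Nash equilibria are (Moderate, Moderate), (Heavy, Light).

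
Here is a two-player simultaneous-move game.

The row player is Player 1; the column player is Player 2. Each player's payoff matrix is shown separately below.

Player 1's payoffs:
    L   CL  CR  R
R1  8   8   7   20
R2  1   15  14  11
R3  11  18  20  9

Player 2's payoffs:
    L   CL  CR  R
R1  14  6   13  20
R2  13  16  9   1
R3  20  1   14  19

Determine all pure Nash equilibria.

The pure Nash equilibria are (R1, R), (R3, L).

(R1, L): Player 1 can switch to R3 (8 → 11). Not NE.
(R1, CL): Player 1 can switch to R2 (8 → 15). Not NE.
(R1, CR): Player 1 can switch to R2 (7 → 14). Not NE.
(R1, R): Player 1 gets 20, best alternative 11; Player 2 gets 20, best alternative 14. No profitable deviation — NE.
(R2, L): Player 1 can switch to R1 (1 → 8). Not NE.
(R2, CL): Player 1 can switch to R3 (15 → 18). Not NE.
(R2, CR): Player 1 can switch to R3 (14 → 20). Not NE.
(R2, R): Player 1 can switch to R1 (11 → 20). Not NE.
(R3, L): Player 1 gets 11, best alternative 8; Player 2 gets 20, best alternative 19. No profitable deviation — NE.
(R3, CL): Player 2 can switch to L (1 → 20). Not NE.
(R3, CR): Player 2 can switch to L (14 → 20). Not NE.
(R3, R): Player 1 can switch to R1 (9 → 20). Not NE.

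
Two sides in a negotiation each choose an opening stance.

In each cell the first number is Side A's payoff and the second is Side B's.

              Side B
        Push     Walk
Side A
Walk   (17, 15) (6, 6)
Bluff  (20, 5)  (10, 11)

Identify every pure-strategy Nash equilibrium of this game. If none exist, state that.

The unique pure-strategy Nash equilibrium is (Bluff, Walk).

Side A against Push: payoffs 17, 20 → best response Bluff.
Side A against Walk: payoffs 6, 10 → best response Bluff.
Side B against Walk: payoffs 15, 6 → best response Push.
Side B against Bluff: payoffs 5, 11 → best response Walk.
Mutual best responses: (Bluff, Walk).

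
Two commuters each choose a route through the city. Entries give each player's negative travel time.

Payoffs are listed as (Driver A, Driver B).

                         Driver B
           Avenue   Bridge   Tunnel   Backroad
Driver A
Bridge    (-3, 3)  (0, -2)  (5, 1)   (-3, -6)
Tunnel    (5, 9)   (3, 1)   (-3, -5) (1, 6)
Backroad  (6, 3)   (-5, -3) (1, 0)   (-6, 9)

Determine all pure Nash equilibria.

This game has no pure Nash equilibrium.

(Bridge, Avenue): Driver A can switch to Tunnel (-3 → 5). Not NE.
(Bridge, Bridge): Driver A can switch to Tunnel (0 → 3). Not NE.
(Bridge, Tunnel): Driver B can switch to Avenue (1 → 3). Not NE.
(Bridge, Backroad): Driver A can switch to Tunnel (-3 → 1). Not NE.
(Tunnel, Avenue): Driver A can switch to Backroad (5 → 6). Not NE.
(Tunnel, Bridge): Driver B can switch to Avenue (1 → 9). Not NE.
(Tunnel, Tunnel): Driver A can switch to Bridge (-3 → 5). Not NE.
(Tunnel, Backroad): Driver B can switch to Avenue (6 → 9). Not NE.
(The remaining 4 profiles each have a profitable deviation by the same check.)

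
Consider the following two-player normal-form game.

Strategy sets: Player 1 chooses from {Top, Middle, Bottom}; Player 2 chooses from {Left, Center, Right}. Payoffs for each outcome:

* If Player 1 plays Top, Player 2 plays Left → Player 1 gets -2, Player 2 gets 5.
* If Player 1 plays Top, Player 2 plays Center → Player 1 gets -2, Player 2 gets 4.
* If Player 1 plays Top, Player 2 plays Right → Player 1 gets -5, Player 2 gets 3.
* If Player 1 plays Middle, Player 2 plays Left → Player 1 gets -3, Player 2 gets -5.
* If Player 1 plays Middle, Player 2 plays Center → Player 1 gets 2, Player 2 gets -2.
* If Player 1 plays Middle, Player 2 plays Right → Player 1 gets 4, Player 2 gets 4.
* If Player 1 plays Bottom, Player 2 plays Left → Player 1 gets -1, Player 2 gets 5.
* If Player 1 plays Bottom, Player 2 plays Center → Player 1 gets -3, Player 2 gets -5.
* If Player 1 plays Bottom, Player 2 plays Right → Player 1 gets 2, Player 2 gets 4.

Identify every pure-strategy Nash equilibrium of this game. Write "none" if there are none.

Check each profile: it is a Nash equilibrium iff no player can strictly gain by switching unilaterally.
(Top, Left): Player 1 can switch to Bottom (-2 → -1). Not NE.
(Top, Center): Player 1 can switch to Middle (-2 → 2). Not NE.
(Top, Right): Player 1 can switch to Middle (-5 → 4). Not NE.
(Middle, Left): Player 1 can switch to Top (-3 → -2). Not NE.
(Middle, Center): Player 2 can switch to Right (-2 → 4). Not NE.
(Middle, Right): Player 1 gets 4, best alternative 2; Player 2 gets 4, best alternative -2. No profitable deviation — NE.
(Bottom, Left): Player 1 gets -1, best alternative -2; Player 2 gets 5, best alternative 4. No profitable deviation — NE.
(Bottom, Center): Player 1 can switch to Top (-3 → -2). Not NE.
(Bottom, Right): Player 1 can switch to Middle (2 → 4). Not NE.

The pure Nash equilibria are (Middle, Right), (Bottom, Left).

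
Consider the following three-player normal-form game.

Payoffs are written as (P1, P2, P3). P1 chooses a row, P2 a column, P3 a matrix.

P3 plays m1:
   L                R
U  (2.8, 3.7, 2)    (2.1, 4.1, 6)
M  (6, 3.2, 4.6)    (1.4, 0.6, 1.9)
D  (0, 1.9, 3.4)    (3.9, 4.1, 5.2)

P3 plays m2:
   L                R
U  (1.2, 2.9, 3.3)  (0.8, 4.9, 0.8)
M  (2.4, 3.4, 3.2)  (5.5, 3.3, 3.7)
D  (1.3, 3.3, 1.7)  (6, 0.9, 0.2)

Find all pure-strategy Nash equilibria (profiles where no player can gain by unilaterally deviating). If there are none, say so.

(M, L, m1) and (D, R, m1)

P1 against (L, m1): payoffs 2.8, 6, 0 → best response M.
P1 against (L, m2): payoffs 1.2, 2.4, 1.3 → best response M.
P1 against (R, m1): payoffs 2.1, 1.4, 3.9 → best response D.
P1 against (R, m2): payoffs 0.8, 5.5, 6 → best response D.
P2 against (U, m1): payoffs 3.7, 4.1 → best response R.
P2 against (U, m2): payoffs 2.9, 4.9 → best response R.
P2 against (M, m1): payoffs 3.2, 0.6 → best response L.
P2 against (M, m2): payoffs 3.4, 3.3 → best response L.
P2 against (D, m1): payoffs 1.9, 4.1 → best response R.
P2 against (D, m2): payoffs 3.3, 0.9 → best response L.
P3 against (U, L): payoffs 2, 3.3 → best response m2.
P3 against (U, R): payoffs 6, 0.8 → best response m1.
P3 against (M, L): payoffs 4.6, 3.2 → best response m1.
P3 against (M, R): payoffs 1.9, 3.7 → best response m2.
P3 against (D, L): payoffs 3.4, 1.7 → best response m1.
P3 against (D, R): payoffs 5.2, 0.2 → best response m1.
Mutual best responses: (M, L, m1); (D, R, m1).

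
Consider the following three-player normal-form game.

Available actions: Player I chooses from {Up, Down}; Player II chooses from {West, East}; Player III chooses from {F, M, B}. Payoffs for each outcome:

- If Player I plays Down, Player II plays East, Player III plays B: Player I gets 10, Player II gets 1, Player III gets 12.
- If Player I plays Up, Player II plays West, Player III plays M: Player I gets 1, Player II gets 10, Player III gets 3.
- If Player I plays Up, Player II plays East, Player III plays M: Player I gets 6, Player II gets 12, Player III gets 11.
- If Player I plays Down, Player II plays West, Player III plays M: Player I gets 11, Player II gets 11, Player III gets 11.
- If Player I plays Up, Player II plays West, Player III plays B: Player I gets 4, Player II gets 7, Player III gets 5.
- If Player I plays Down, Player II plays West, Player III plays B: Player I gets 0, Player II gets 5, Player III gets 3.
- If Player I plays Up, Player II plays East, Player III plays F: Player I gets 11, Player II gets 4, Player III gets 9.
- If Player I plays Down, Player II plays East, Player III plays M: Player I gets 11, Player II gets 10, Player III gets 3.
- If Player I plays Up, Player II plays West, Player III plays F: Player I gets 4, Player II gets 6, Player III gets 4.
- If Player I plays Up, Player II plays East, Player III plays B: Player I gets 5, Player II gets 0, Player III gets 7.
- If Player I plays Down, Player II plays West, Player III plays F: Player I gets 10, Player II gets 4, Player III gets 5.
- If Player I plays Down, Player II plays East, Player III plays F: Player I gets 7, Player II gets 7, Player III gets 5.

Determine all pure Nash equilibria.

Check each profile: it is a Nash equilibrium iff no player can strictly gain by switching unilaterally.
(Up, West, F): Player I can switch to Down (4 → 10). Not NE.
(Up, West, M): Player I can switch to Down (1 → 11). Not NE.
(Up, West, B): Player I gets 4, best alternative 0; Player II gets 7, best alternative 0; Player III gets 5, best alternative 4. No profitable deviation — NE.
(Up, East, F): Player II can switch to West (4 → 6). Not NE.
(Up, East, M): Player I can switch to Down (6 → 11). Not NE.
(Up, East, B): Player I can switch to Down (5 → 10). Not NE.
(Down, West, F): Player II can switch to East (4 → 7). Not NE.
(Down, West, M): Player I gets 11, best alternative 1; Player II gets 11, best alternative 10; Player III gets 11, best alternative 5. No profitable deviation — NE.
(The remaining 4 profiles each have a profitable deviation by the same check.)

(Up, West, B), (Down, West, M)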